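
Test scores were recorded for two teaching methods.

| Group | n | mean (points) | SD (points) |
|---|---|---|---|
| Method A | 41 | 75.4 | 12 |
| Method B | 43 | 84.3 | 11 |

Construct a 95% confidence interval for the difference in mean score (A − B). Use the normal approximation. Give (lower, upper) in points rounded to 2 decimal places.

SE₁ = s₁/√n₁ = 12/√41 = 1.8741; SE₂ = 11/√43 = 1.6775.
Independent samples, unequal variances: SE_diff = √(SE₁² + SE₂²) = √(3.51225081 + 2.81400625) = 2.5152.
z* = 1.960, so margin of error = 1.960 × 2.5152 = 4.9298.
Difference in means = 75.4 − 84.3 = -8.9000.
-8.9000 ± 4.9298 → (-13.83, -3.97).

(-13.83, -3.97)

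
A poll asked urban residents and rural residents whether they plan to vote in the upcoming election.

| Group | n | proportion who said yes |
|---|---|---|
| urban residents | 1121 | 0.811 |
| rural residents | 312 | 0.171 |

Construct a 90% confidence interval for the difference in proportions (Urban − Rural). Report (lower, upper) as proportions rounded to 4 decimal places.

(0.6000, 0.6800)

SE₁ = √(p̂₁(1−p̂₁)/n₁) = √(0.8110·0.1890/1121) = 0.01169; SE₂ = √(0.1710·0.8290/312) = 0.02132.
Independent samples: SE of the difference = √(SE₁² + SE₂²) = √(0.0001366561 + 0.0004545424) = 0.02431.
z* for 90% confidence is 1.645, so the margin of error is 1.645 × 0.02431 = 0.03999.
Point estimate p̂₁ − p̂₂ = 0.8110 − 0.1710 = 0.6400.
0.6400 ± 0.03999 → (0.6000, 0.6800).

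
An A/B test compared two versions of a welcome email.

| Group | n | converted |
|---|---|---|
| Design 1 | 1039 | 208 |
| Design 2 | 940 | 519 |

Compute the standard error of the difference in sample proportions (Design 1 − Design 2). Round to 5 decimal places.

0.02042

p̂₁ = 208/1039 = 0.2002 and p̂₂ = 519/940 = 0.5521.
SE₁ = √(p̂₁(1−p̂₁)/n₁) = √(0.2002·0.7998/1039) = 0.01241; SE₂ = √(0.5521·0.4479/940) = 0.01622.
Independent samples: SE of the difference = √(SE₁² + SE₂²) = √(0.0001540081 + 0.0002630884) = 0.02042.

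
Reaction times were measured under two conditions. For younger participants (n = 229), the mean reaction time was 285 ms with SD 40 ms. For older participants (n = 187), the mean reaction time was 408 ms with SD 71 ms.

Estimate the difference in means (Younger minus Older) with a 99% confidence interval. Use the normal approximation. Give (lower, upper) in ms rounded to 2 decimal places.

(-138.01, -107.99)

Standard errors of each mean: 40/√229 = 2.6433 and 71/√187 = 5.1920.
SE(x̄₁ − x̄₂) = √(2.6433² + 5.1920²) = 5.8261 for independent samples with unequal variances.
With z* = 2.576, the margin is 2.576 × 5.8261 = 15.0080.
x̄₁ − x̄₂ = 285 − 408 = -123.0000; the interval is -123.0000 ± 15.0080 = (-138.01, -107.99).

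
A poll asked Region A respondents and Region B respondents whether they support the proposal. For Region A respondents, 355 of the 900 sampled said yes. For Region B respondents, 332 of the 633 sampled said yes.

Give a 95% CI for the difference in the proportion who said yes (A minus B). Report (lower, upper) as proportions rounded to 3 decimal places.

(-0.180, -0.080)

Sample proportions: 355/900 = 0.3944, 332/633 = 0.5245.
Each SE is √(p̂(1−p̂)/n): √(0.3944·0.6056/900) = 0.01629 and √(0.5245·0.4755/633) = 0.01985.
SE(p̂₁ − p̂₂) = √(SE₁² + SE₂²) = √(0.0002653641 + 0.0003940225) = 0.02568, since the two samples are independent.
At 95% confidence z* = 1.960; margin = 1.960 × 0.02568 = 0.05033.
The difference is 0.3944 − 0.5245 = -0.1301, so the interval is -0.1301 ± 0.05033 = (-0.180, -0.080).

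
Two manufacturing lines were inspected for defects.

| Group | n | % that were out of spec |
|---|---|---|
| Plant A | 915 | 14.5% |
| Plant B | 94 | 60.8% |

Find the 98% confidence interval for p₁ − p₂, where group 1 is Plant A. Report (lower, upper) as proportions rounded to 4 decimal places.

SE₁ = √(p̂₁(1−p̂₁)/n₁) = √(0.1450·0.8550/915) = 0.01164; SE₂ = √(0.6080·0.3920/94) = 0.05035.
Independent samples: SE of the difference = √(SE₁² + SE₂²) = √(0.0001354896 + 0.0025351225) = 0.05168.
z* for 98% confidence is 2.326, so the margin of error is 2.326 × 0.05168 = 0.12021.
Point estimate p̂₁ − p̂₂ = 0.1450 − 0.6080 = -0.4630.
-0.4630 ± 0.12021 → (-0.5832, -0.3428).

(-0.5832, -0.3428)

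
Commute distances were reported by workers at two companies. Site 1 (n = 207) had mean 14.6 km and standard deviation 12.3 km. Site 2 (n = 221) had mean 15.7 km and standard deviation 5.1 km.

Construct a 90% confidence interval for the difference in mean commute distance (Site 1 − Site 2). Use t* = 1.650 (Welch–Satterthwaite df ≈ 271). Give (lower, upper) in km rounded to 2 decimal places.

(-2.62, 0.42)

SE₁ = s₁/√n₁ = 12.3/√207 = 0.8549; SE₂ = 5.1/√221 = 0.3431.
Independent samples, unequal variances: SE_diff = √(SE₁² + SE₂²) = √(0.73085401 + 0.11771761) = 0.9212.
t* = 1.650, so margin of error = 1.650 × 0.9212 = 1.5200.
Difference in means = 14.6 − 15.7 = -1.1000.
-1.1000 ± 1.5200 → (-2.62, 0.42).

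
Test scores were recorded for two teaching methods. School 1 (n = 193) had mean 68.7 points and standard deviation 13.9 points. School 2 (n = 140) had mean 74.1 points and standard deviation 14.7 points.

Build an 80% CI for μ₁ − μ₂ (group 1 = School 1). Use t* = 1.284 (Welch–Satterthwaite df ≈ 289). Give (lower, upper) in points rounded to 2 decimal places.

(-7.45, -3.35)

SE₁ = s₁/√n₁ = 13.9/√193 = 1.0005; SE₂ = 14.7/√140 = 1.2424.
Independent samples, unequal variances: SE_diff = √(SE₁² + SE₂²) = √(1.00100025 + 1.54355776) = 1.5952.
t* = 1.284, so margin of error = 1.284 × 1.5952 = 2.0482.
Difference in means = 68.7 − 74.1 = -5.4000.
-5.4000 ± 2.0482 → (-7.45, -3.35).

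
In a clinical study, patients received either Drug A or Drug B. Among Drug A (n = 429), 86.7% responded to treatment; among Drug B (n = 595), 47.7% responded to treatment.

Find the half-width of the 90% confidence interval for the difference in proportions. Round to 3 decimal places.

Each SE is √(p̂(1−p̂)/n): √(0.8670·0.1330/429) = 0.01639 and √(0.4770·0.5230/595) = 0.02048.
SE(p̂₁ − p̂₂) = √(SE₁² + SE₂²) = √(0.0002686321 + 0.0004194304) = 0.02623, since the two samples are independent.
At 90% confidence z* = 1.645; margin = 1.645 × 0.02623 = 0.04315.

0.043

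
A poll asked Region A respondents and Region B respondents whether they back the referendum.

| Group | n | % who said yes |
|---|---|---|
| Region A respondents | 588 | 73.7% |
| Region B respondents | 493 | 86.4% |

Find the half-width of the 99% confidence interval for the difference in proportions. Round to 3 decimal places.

Each SE is √(p̂(1−p̂)/n): √(0.7370·0.2630/588) = 0.01816 and √(0.8640·0.1360/493) = 0.01544.
SE(p̂₁ − p̂₂) = √(SE₁² + SE₂²) = √(0.0003297856 + 0.0002383936) = 0.02384, since the two samples are independent.
At 99% confidence z* = 2.576; margin = 2.576 × 0.02384 = 0.06141.

0.061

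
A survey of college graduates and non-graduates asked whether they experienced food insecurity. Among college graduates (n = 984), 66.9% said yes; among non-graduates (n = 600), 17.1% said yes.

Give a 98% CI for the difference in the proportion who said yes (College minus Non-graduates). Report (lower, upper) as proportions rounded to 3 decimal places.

(0.448, 0.548)

The two standard errors are √(0.6690×0.3310/984) = 0.01500 and √(0.1710×0.8290/600) = 0.01537.
Because the samples are independent, SE_diff = √(0.01500² + 0.01537²) = 0.02148.
Using z* = 2.326 for 98%, ME = 2.326 × 0.02148 = 0.04996.
p̂₁ − p̂₂ = 0.4980; interval 0.4980 ± 0.04996 gives (0.448, 0.548).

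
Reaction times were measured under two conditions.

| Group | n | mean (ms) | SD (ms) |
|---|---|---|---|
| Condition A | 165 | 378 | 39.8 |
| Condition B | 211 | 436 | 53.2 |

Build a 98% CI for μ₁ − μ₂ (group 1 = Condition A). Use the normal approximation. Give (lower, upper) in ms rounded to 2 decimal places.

(-69.16, -46.84)

Per-group SEs: s₁/√n₁ = 39.8/√165 = 3.0984, s₂/√n₂ = 53.2/√211 = 3.6624.
Unpooled SE of the difference: √(9.60008256 + 13.41317376) = 4.7972.
Margin of error = z* · SE = 2.326 × 4.7972 = 11.1583.
x̄₁ − x̄₂ = 378 − 436 = -58.0000.
CI: -58.0000 ± 11.1583 = (-69.16, -46.84).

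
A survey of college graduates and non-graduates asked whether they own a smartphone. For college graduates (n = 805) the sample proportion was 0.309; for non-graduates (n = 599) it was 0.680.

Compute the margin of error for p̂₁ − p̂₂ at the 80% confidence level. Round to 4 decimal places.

Each SE is √(p̂(1−p̂)/n): √(0.3090·0.6910/805) = 0.01629 and √(0.6800·0.3200/599) = 0.01906.
SE(p̂₁ − p̂₂) = √(SE₁² + SE₂²) = √(0.0002653641 + 0.0003632836) = 0.02507, since the two samples are independent.
At 80% confidence z* = 1.282; margin = 1.282 × 0.02507 = 0.03214.

0.0321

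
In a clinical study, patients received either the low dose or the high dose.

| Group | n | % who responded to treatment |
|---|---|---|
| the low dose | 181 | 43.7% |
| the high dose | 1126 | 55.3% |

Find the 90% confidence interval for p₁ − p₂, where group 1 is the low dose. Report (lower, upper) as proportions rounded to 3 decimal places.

Each SE is √(p̂(1−p̂)/n): √(0.4370·0.5630/181) = 0.03687 and √(0.5530·0.4470/1126) = 0.01482.
SE(p̂₁ − p̂₂) = √(SE₁² + SE₂²) = √(0.0013593969 + 0.0002196324) = 0.03974, since the two samples are independent.
At 90% confidence z* = 1.645; margin = 1.645 × 0.03974 = 0.06537.
The difference is 0.4370 − 0.5530 = -0.1160, so the interval is -0.1160 ± 0.06537 = (-0.181, -0.051).

(-0.181, -0.051)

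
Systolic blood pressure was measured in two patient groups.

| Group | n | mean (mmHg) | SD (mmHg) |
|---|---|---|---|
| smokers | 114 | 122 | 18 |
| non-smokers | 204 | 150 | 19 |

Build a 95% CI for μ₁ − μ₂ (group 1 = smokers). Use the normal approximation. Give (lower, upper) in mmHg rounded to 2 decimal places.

Standard errors of each mean: 18/√114 = 1.6859 and 19/√204 = 1.3303.
SE(x̄₁ − x̄₂) = √(1.6859² + 1.3303²) = 2.1475 for independent samples with unequal variances.
With z* = 1.960, the margin is 1.960 × 2.1475 = 4.2091.
x̄₁ − x̄₂ = 122 − 150 = -28.0000; the interval is -28.0000 ± 4.2091 = (-32.21, -23.79).

(-32.21, -23.79)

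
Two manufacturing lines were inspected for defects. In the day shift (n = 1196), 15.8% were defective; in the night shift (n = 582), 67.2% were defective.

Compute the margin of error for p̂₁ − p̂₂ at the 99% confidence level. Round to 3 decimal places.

0.057

The two standard errors are √(0.1580×0.8420/1196) = 0.01055 and √(0.6720×0.3280/582) = 0.01946.
Because the samples are independent, SE_diff = √(0.01055² + 0.01946²) = 0.02214.
Using z* = 2.576 for 99%, ME = 2.576 × 0.02214 = 0.05703.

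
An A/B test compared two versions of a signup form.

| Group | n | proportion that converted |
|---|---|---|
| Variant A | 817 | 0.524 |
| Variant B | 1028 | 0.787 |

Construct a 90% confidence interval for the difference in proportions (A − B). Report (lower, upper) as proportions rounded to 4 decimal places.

(-0.2986, -0.2274)

SE₁ = √(p̂₁(1−p̂₁)/n₁) = √(0.5240·0.4760/817) = 0.01747; SE₂ = √(0.7870·0.2130/1028) = 0.01277.
Independent samples: SE of the difference = √(SE₁² + SE₂²) = √(0.0003052009 + 0.0001630729) = 0.02164.
z* for 90% confidence is 1.645, so the margin of error is 1.645 × 0.02164 = 0.03560.
Point estimate p̂₁ − p̂₂ = 0.5240 − 0.7870 = -0.2630.
-0.2630 ± 0.03560 → (-0.2986, -0.2274).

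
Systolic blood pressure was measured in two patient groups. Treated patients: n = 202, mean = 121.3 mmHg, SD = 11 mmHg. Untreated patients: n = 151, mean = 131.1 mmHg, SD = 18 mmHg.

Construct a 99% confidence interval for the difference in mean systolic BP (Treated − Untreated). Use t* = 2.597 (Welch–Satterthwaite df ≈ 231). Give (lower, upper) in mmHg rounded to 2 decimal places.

Per-group SEs: s₁/√n₁ = 11/√202 = 0.7740, s₂/√n₂ = 18/√151 = 1.4648.
Unpooled SE of the difference: √(0.599076 + 2.14563904) = 1.6567.
Margin of error = t* · SE = 2.597 × 1.6567 = 4.3024.
x̄₁ − x̄₂ = 121.3 − 131.1 = -9.8000.
CI: -9.8000 ± 4.3024 = (-14.10, -5.50).

(-14.10, -5.50)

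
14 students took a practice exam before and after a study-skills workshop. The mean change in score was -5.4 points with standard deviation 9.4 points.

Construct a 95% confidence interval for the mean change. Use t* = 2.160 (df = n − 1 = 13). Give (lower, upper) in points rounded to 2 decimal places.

(-10.83, 0.03)

This is a matched-pairs design, so SE = s_d/√n = 9.4/√14 = 2.5123.
Margin = 2.160 × 2.5123 = 5.4266; the interval is -5.4 ± 5.4266 = (-10.83, 0.03).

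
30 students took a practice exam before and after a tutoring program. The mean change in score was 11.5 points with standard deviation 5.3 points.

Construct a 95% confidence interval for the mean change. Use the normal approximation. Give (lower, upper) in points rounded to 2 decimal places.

(9.60, 13.40)

Paired design: SE = s_d/√n = 5.3/√30 = 0.9676.
z* = 1.960; margin of error = 1.960 × 0.9676 = 1.8965.
11.5 ± 1.8965 → (9.60, 13.40).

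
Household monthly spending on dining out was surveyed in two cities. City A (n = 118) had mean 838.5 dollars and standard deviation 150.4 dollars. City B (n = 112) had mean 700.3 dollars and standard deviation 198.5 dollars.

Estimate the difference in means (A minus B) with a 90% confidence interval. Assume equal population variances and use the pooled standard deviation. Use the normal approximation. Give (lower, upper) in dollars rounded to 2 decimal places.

Pooled variance s_p² = [117·150.4² + 111·198.5²] / (118+112−2) = 30790.3880, so s_p = 175.4719.
SE_diff = s_p·√(1/n₁ + 1/n₂) = 175.4719·√(1/118 + 1/112) = 23.1484.
z* = 1.645; margin = 1.645 × 23.1484 = 38.0791.
Difference = 838.5 − 700.3 = 138.2000.
138.2000 ± 38.0791 → (100.12, 176.28).

(100.12, 176.28)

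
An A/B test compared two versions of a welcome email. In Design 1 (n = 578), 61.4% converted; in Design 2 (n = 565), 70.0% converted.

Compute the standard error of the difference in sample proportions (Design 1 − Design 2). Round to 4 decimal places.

Each SE is √(p̂(1−p̂)/n): √(0.6140·0.3860/578) = 0.02025 and √(0.7000·0.3000/565) = 0.01928.
SE(p̂₁ − p̂₂) = √(SE₁² + SE₂²) = √(0.0004100625 + 0.0003717184) = 0.02796, since the two samples are independent.

0.0280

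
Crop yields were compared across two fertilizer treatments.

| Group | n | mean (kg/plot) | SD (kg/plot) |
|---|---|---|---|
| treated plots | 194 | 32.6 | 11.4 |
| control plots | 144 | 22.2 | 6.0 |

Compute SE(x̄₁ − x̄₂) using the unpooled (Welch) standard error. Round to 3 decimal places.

SE₁ = s₁/√n₁ = 11.4/√194 = 0.8185; SE₂ = 6.0/√144 = 0.5000.
Independent samples, unequal variances: SE_diff = √(SE₁² + SE₂²) = √(0.66994225 + 0.25) = 0.9591.

0.959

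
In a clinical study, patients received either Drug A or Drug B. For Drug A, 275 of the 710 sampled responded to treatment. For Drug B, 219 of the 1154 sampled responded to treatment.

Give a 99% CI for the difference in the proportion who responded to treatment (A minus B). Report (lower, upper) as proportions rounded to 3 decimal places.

(0.142, 0.253)

First, p̂₁ = 275/710 = 0.3873; p̂₂ = 219/1154 = 0.1898.
The two standard errors are √(0.3873×0.6127/710) = 0.01828 and √(0.1898×0.8102/1154) = 0.01154.
Because the samples are independent, SE_diff = √(0.01828² + 0.01154²) = 0.02162.
Using z* = 2.576 for 99%, ME = 2.576 × 0.02162 = 0.05569.
p̂₁ − p̂₂ = 0.1975; interval 0.1975 ± 0.05569 gives (0.142, 0.253).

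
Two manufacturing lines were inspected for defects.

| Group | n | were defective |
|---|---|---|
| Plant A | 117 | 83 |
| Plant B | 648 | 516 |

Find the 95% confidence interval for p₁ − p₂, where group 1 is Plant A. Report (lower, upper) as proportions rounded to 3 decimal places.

(-0.175, 0.001)

First, p̂₁ = 83/117 = 0.7094; p̂₂ = 516/648 = 0.7963.
The two standard errors are √(0.7094×0.2906/117) = 0.04198 and √(0.7963×0.2037/648) = 0.01582.
Because the samples are independent, SE_diff = √(0.04198² + 0.01582²) = 0.04486.
Using z* = 1.960 for 95%, ME = 1.960 × 0.04486 = 0.08793.
p̂₁ − p̂₂ = -0.0869; interval -0.0869 ± 0.08793 gives (-0.175, 0.001).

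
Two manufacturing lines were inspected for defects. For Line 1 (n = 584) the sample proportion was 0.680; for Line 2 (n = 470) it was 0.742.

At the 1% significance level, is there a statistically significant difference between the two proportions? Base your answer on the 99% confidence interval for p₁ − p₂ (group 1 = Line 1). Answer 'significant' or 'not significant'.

not significant

SE₁ = √(p̂₁(1−p̂₁)/n₁) = √(0.6800·0.3200/584) = 0.01930; SE₂ = √(0.7420·0.2580/470) = 0.02018.
Independent samples: SE of the difference = √(SE₁² + SE₂²) = √(0.00037249 + 0.0004072324) = 0.02792.
z* for 99% confidence is 2.576, so the margin of error is 2.576 × 0.02792 = 0.07192.
Point estimate p̂₁ − p̂₂ = 0.6800 − 0.7420 = -0.0620.
-0.0620 ± 0.07192 → (-0.13392, 0.00992).
The interval (-0.13392, 0.00992) contains 0, so the difference is not significant.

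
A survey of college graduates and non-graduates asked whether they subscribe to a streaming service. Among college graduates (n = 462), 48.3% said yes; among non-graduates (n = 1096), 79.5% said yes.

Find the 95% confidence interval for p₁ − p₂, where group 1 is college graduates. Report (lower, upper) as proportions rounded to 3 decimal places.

The two standard errors are √(0.4830×0.5170/462) = 0.02325 and √(0.7950×0.2050/1096) = 0.01219.
Because the samples are independent, SE_diff = √(0.02325² + 0.01219²) = 0.02625.
Using z* = 1.960 for 95%, ME = 1.960 × 0.02625 = 0.05145.
p̂₁ − p̂₂ = -0.3120; interval -0.3120 ± 0.05145 gives (-0.363, -0.261).

(-0.363, -0.261)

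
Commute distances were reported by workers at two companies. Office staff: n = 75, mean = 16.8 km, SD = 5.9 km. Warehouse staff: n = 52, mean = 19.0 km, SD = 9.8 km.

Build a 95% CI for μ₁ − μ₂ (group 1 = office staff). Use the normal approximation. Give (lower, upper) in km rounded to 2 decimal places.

(-5.18, 0.78)

Standard errors of each mean: 5.9/√75 = 0.6813 and 9.8/√52 = 1.3590.
SE(x̄₁ − x̄₂) = √(0.6813² + 1.3590²) = 1.5202 for independent samples with unequal variances.
With z* = 1.960, the margin is 1.960 × 1.5202 = 2.9796.
x̄₁ − x̄₂ = 16.8 − 19.0 = -2.2000; the interval is -2.2000 ± 2.9796 = (-5.18, 0.78).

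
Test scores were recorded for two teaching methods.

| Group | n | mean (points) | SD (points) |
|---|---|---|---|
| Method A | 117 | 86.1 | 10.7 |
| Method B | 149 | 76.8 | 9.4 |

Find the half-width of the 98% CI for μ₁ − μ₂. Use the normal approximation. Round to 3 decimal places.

Standard errors of each mean: 10.7/√117 = 0.9892 and 9.4/√149 = 0.7701.
SE(x̄₁ − x̄₂) = √(0.9892² + 0.7701²) = 1.2536 for independent samples with unequal variances.
With z* = 2.326, the margin is 2.326 × 1.2536 = 2.9159.

2.916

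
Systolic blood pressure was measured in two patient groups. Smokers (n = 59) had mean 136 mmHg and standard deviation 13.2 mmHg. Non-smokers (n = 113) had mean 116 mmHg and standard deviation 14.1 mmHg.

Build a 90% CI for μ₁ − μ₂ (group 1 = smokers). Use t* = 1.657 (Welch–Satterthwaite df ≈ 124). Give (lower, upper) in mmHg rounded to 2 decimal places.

(16.40, 23.60)

Standard errors of each mean: 13.2/√59 = 1.7185 and 14.1/√113 = 1.3264.
SE(x̄₁ − x̄₂) = √(1.7185² + 1.3264²) = 2.1708 for independent samples with unequal variances.
With t* = 1.657, the margin is 1.657 × 2.1708 = 3.5970.
x̄₁ − x̄₂ = 136 − 116 = 20.0000; the interval is 20.0000 ± 3.5970 = (16.40, 23.60).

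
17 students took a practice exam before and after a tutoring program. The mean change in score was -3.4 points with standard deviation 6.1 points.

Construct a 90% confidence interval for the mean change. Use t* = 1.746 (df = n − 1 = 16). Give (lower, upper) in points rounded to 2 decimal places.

Paired design: SE = s_d/√n = 6.1/√17 = 1.4795.
t* = 1.746; margin of error = 1.746 × 1.4795 = 2.5832.
-3.4 ± 2.5832 → (-5.98, -0.82).

(-5.98, -0.82)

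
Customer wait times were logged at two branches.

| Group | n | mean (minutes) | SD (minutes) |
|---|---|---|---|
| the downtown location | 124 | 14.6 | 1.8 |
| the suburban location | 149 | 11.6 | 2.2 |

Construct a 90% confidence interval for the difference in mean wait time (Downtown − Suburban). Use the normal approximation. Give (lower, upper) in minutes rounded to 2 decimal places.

(2.60, 3.40)

SE₁ = s₁/√n₁ = 1.8/√124 = 0.1616; SE₂ = 2.2/√149 = 0.1802.
Independent samples, unequal variances: SE_diff = √(SE₁² + SE₂²) = √(0.02611456 + 0.03247204) = 0.2420.
z* = 1.645, so margin of error = 1.645 × 0.2420 = 0.3981.
Difference in means = 14.6 − 11.6 = 3.0000.
3.0000 ± 0.3981 → (2.60, 3.40).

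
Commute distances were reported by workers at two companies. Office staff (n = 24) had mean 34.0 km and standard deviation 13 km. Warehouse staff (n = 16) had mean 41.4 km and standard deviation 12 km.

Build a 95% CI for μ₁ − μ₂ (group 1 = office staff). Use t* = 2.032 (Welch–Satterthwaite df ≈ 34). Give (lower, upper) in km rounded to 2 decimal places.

(-15.54, 0.74)

SE₁ = s₁/√n₁ = 13/√24 = 2.6536; SE₂ = 12/√16 = 3.0000.
Independent samples, unequal variances: SE_diff = √(SE₁² + SE₂²) = √(7.04159296 + 9.0) = 4.0052.
t* = 2.032, so margin of error = 2.032 × 4.0052 = 8.1386.
Difference in means = 34.0 − 41.4 = -7.4000.
-7.4000 ± 8.1386 → (-15.54, 0.74).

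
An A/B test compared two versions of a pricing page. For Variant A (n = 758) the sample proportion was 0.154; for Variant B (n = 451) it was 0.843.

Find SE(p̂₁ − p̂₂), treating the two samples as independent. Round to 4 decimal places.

0.0216

Each SE is √(p̂(1−p̂)/n): √(0.1540·0.8460/758) = 0.01311 and √(0.8430·0.1570/451) = 0.01713.
SE(p̂₁ − p̂₂) = √(SE₁² + SE₂²) = √(0.0001718721 + 0.0002934369) = 0.02157, since the two samples are independent.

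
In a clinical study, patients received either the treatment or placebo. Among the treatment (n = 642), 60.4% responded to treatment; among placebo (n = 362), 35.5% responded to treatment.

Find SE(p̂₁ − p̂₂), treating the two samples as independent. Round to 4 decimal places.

0.0317

The two standard errors are √(0.6040×0.3960/642) = 0.01930 and √(0.3550×0.6450/362) = 0.02515.
Because the samples are independent, SE_diff = √(0.01930² + 0.02515²) = 0.03170.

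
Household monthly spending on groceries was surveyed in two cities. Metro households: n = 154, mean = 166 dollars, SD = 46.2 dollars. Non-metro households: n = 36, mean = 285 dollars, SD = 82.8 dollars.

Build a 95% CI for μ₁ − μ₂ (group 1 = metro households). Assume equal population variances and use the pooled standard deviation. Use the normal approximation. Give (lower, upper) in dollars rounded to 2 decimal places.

s_p = √[((n₁−1)s₁² + (n₂−1)s₂²)/(n₁+n₂−2)] = √[(153·46.2² + 35·82.8²)/188] = 54.8947.
SE = 54.8947·√(1/154 + 1/36) = 10.1624.
With z* = 1.960, margin = 1.960 × 10.1624 = 19.9183.
x̄₁ − x̄₂ = 166 − 285 = -119.0000; interval -119.0000 ± 19.9183 = (-138.92, -99.08).

(-138.92, -99.08)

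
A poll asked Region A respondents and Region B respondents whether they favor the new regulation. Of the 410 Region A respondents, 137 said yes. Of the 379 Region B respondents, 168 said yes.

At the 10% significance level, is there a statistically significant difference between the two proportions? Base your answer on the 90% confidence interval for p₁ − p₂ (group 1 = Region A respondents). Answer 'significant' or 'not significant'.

significant

Sample proportions: 137/410 = 0.3341, 168/379 = 0.4433.
Each SE is √(p̂(1−p̂)/n): √(0.3341·0.6659/410) = 0.02329 and √(0.4433·0.5567/379) = 0.02552.
SE(p̂₁ − p̂₂) = √(SE₁² + SE₂²) = √(0.0005424241 + 0.0006512704) = 0.03455, since the two samples are independent.
At 90% confidence z* = 1.645; margin = 1.645 × 0.03455 = 0.05683.
The difference is 0.3341 − 0.4433 = -0.1092, so the interval is -0.1092 ± 0.05683 = (-0.16603, -0.05237).
The interval (-0.16603, -0.05237) does not contain 0, so the difference is significant.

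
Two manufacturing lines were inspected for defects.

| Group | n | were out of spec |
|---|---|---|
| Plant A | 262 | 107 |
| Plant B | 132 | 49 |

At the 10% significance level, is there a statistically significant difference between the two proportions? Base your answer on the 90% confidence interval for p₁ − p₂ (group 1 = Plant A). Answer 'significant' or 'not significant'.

not significant

First, p̂₁ = 107/262 = 0.4084; p̂₂ = 49/132 = 0.3712.
The two standard errors are √(0.4084×0.5916/262) = 0.03037 and √(0.3712×0.6288/132) = 0.04205.
Because the samples are independent, SE_diff = √(0.03037² + 0.04205²) = 0.05187.
Using z* = 1.645 for 90%, ME = 1.645 × 0.05187 = 0.08533.
p̂₁ − p̂₂ = 0.0372; interval 0.0372 ± 0.08533 gives (-0.04813, 0.12253).
The interval (-0.04813, 0.12253) contains 0, so the difference is not significant.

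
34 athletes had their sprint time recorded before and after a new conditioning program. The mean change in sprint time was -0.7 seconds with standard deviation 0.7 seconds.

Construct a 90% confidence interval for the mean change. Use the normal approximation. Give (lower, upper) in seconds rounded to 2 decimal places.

This is a matched-pairs design, so SE = s_d/√n = 0.7/√34 = 0.1200.
Margin = 1.645 × 0.1200 = 0.1974; the interval is -0.7 ± 0.1974 = (-0.90, -0.50).

(-0.90, -0.50)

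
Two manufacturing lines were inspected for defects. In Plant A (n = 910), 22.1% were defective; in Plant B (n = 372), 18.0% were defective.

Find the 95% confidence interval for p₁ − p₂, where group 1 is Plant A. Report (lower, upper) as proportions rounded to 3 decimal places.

The two standard errors are √(0.2210×0.7790/910) = 0.01375 and √(0.1800×0.8200/372) = 0.01992.
Because the samples are independent, SE_diff = √(0.01375² + 0.01992²) = 0.02420.
Using z* = 1.960 for 95%, ME = 1.960 × 0.02420 = 0.04743.
p̂₁ − p̂₂ = 0.0410; interval 0.0410 ± 0.04743 gives (-0.006, 0.088).

(-0.006, 0.088)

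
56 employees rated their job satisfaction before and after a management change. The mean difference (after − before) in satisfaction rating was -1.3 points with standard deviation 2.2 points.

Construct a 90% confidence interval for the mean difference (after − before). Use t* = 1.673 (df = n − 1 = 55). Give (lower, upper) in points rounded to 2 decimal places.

(-1.79, -0.81)

This is a matched-pairs design, so SE = s_d/√n = 2.2/√56 = 0.2940.
Margin = 1.673 × 0.2940 = 0.4919; the interval is -1.3 ± 0.4919 = (-1.79, -0.81).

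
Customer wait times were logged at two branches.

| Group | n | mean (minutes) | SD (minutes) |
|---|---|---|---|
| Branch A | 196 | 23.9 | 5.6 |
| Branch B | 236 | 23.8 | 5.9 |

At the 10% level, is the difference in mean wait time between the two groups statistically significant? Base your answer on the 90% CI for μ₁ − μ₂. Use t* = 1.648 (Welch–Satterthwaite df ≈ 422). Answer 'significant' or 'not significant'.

Standard errors of each mean: 5.6/√196 = 0.4000 and 5.9/√236 = 0.3841.
SE(x̄₁ − x̄₂) = √(0.4000² + 0.3841²) = 0.5546 for independent samples with unequal variances.
With t* = 1.648, the margin is 1.648 × 0.5546 = 0.9140.
x̄₁ − x̄₂ = 23.9 − 23.8 = 0.1000; the interval is 0.1000 ± 0.9140 = (-0.8140, 1.0140).
The interval (-0.8140, 1.0140) contains 0, so the difference is not significant.

not significant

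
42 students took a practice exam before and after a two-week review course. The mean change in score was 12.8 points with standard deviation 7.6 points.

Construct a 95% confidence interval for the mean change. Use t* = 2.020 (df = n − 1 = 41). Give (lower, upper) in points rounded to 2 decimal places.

(10.43, 15.17)

Paired design: SE = s_d/√n = 7.6/√42 = 1.1727.
t* = 2.020; margin of error = 2.020 × 1.1727 = 2.3689.
12.8 ± 2.3689 → (10.43, 15.17).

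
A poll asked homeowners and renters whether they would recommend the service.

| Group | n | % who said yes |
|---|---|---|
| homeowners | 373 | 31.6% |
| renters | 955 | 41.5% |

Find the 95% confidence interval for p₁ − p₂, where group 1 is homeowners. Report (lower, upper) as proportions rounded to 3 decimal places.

(-0.156, -0.042)

The two standard errors are √(0.3160×0.6840/373) = 0.02407 and √(0.4150×0.5850/955) = 0.01594.
Because the samples are independent, SE_diff = √(0.02407² + 0.01594²) = 0.02887.
Using z* = 1.960 for 95%, ME = 1.960 × 0.02887 = 0.05659.
p̂₁ − p̂₂ = -0.0990; interval -0.0990 ± 0.05659 gives (-0.156, -0.042).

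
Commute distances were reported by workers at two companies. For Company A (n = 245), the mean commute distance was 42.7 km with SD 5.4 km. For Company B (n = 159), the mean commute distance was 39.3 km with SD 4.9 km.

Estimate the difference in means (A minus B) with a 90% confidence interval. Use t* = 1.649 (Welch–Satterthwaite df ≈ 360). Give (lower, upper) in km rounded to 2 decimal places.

SE₁ = s₁/√n₁ = 5.4/√245 = 0.3450; SE₂ = 4.9/√159 = 0.3886.
Independent samples, unequal variances: SE_diff = √(SE₁² + SE₂²) = √(0.119025 + 0.15100996) = 0.5196.
t* = 1.649, so margin of error = 1.649 × 0.5196 = 0.8568.
Difference in means = 42.7 − 39.3 = 3.4000.
3.4000 ± 0.8568 → (2.54, 4.26).

(2.54, 4.26)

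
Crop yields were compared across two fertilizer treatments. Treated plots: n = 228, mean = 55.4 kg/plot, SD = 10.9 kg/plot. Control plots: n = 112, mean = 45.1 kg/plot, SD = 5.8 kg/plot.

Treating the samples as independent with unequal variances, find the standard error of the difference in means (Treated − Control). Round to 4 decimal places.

Per-group SEs: s₁/√n₁ = 10.9/√228 = 0.7219, s₂/√n₂ = 5.8/√112 = 0.5480.
Unpooled SE of the difference: √(0.52113961 + 0.300304) = 0.9063.

0.9063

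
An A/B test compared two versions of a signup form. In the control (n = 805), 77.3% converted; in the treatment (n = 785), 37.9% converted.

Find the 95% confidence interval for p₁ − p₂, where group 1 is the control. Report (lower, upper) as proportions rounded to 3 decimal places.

SE₁ = √(p̂₁(1−p̂₁)/n₁) = √(0.7730·0.2270/805) = 0.01476; SE₂ = √(0.3790·0.6210/785) = 0.01732.
Independent samples: SE of the difference = √(SE₁² + SE₂²) = √(0.0002178576 + 0.0002999824) = 0.02276.
z* for 95% confidence is 1.960, so the margin of error is 1.960 × 0.02276 = 0.04461.
Point estimate p̂₁ − p̂₂ = 0.7730 − 0.3790 = 0.3940.
0.3940 ± 0.04461 → (0.349, 0.439).

(0.349, 0.439)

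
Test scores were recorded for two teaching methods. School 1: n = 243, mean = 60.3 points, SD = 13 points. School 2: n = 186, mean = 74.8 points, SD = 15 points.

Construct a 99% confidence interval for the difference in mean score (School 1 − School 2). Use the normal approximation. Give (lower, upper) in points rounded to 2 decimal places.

Per-group SEs: s₁/√n₁ = 13/√243 = 0.8340, s₂/√n₂ = 15/√186 = 1.0999.
Unpooled SE of the difference: √(0.695556 + 1.20978001) = 1.3803.
Margin of error = z* · SE = 2.576 × 1.3803 = 3.5557.
x̄₁ − x̄₂ = 60.3 − 74.8 = -14.5000.
CI: -14.5000 ± 3.5557 = (-18.06, -10.94).

(-18.06, -10.94)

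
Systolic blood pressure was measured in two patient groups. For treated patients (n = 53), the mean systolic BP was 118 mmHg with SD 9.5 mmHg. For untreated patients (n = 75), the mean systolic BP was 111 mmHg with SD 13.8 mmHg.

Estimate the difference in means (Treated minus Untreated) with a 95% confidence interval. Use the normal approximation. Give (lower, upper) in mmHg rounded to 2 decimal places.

Standard errors of each mean: 9.5/√53 = 1.3049 and 13.8/√75 = 1.5935.
SE(x̄₁ − x̄₂) = √(1.3049² + 1.5935²) = 2.0596 for independent samples with unequal variances.
With z* = 1.960, the margin is 1.960 × 2.0596 = 4.0368.
x̄₁ − x̄₂ = 118 − 111 = 7.0000; the interval is 7.0000 ± 4.0368 = (2.96, 11.04).

(2.96, 11.04)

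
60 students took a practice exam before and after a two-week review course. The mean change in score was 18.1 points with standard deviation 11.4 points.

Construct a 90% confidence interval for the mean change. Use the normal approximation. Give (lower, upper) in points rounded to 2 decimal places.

Paired design: SE = s_d/√n = 11.4/√60 = 1.4717.
z* = 1.645; margin of error = 1.645 × 1.4717 = 2.4209.
18.1 ± 2.4209 → (15.68, 20.52).

(15.68, 20.52)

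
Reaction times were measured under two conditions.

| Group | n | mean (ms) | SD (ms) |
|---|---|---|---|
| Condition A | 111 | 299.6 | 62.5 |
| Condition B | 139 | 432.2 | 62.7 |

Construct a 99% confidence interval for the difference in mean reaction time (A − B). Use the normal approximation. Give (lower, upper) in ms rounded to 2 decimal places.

(-153.12, -112.08)

SE₁ = s₁/√n₁ = 62.5/√111 = 5.9322; SE₂ = 62.7/√139 = 5.3181.
Independent samples, unequal variances: SE_diff = √(SE₁² + SE₂²) = √(35.19099684 + 28.28218761) = 7.9670.
z* = 2.576, so margin of error = 2.576 × 7.9670 = 20.5230.
Difference in means = 299.6 − 432.2 = -132.6000.
-132.6000 ± 20.5230 → (-153.12, -112.08).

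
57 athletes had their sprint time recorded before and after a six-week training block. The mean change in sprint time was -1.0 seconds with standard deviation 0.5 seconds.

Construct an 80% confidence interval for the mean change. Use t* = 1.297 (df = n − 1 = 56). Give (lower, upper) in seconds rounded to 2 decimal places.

Paired design: SE = s_d/√n = 0.5/√57 = 0.0662.
t* = 1.297; margin of error = 1.297 × 0.0662 = 0.0859.
-1.0 ± 0.0859 → (-1.09, -0.91).

(-1.09, -0.91)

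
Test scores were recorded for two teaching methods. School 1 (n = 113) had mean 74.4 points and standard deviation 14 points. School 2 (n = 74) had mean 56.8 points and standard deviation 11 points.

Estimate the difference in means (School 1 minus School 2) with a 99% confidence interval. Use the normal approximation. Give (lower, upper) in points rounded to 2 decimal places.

SE₁ = s₁/√n₁ = 14/√113 = 1.3170; SE₂ = 11/√74 = 1.2787.
Independent samples, unequal variances: SE_diff = √(SE₁² + SE₂²) = √(1.734489 + 1.63507369) = 1.8356.
z* = 2.576, so margin of error = 2.576 × 1.8356 = 4.7285.
Difference in means = 74.4 − 56.8 = 17.6000.
17.6000 ± 4.7285 → (12.87, 22.33).

(12.87, 22.33)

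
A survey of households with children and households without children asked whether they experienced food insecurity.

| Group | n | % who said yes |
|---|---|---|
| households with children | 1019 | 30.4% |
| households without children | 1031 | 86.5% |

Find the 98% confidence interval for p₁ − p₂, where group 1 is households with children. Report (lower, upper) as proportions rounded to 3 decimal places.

SE₁ = √(p̂₁(1−p̂₁)/n₁) = √(0.3040·0.6960/1019) = 0.01441; SE₂ = √(0.8650·0.1350/1031) = 0.01064.
Independent samples: SE of the difference = √(SE₁² + SE₂²) = √(0.0002076481 + 0.0001132096) = 0.01791.
z* for 98% confidence is 2.326, so the margin of error is 2.326 × 0.01791 = 0.04166.
Point estimate p̂₁ − p̂₂ = 0.3040 − 0.8650 = -0.5610.
-0.5610 ± 0.04166 → (-0.603, -0.519).

(-0.603, -0.519)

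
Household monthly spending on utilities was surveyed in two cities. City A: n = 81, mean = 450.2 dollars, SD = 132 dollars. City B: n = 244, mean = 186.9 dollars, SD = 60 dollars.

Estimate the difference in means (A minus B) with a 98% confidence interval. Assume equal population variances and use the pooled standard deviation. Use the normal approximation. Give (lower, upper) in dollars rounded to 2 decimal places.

(238.30, 288.30)

s_p = √[((n₁−1)s₁² + (n₂−1)s₂²)/(n₁+n₂−2)] = √[(80·132² + 243·60²)/323] = 83.8087.
SE = 83.8087·√(1/81 + 1/244) = 10.7472.
With z* = 2.326, margin = 2.326 × 10.7472 = 24.9980.
x̄₁ − x̄₂ = 450.2 − 186.9 = 263.3000; interval 263.3000 ± 24.9980 = (238.30, 288.30).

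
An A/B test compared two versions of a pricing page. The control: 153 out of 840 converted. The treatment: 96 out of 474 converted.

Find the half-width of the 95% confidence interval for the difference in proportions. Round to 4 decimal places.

0.0446

p̂₁ = 153/840 = 0.1821 and p̂₂ = 96/474 = 0.2025.
SE₁ = √(p̂₁(1−p̂₁)/n₁) = √(0.1821·0.8179/840) = 0.01332; SE₂ = √(0.2025·0.7975/474) = 0.01846.
Independent samples: SE of the difference = √(SE₁² + SE₂²) = √(0.0001774224 + 0.0003407716) = 0.02276.
z* for 95% confidence is 1.960, so the margin of error is 1.960 × 0.02276 = 0.04461.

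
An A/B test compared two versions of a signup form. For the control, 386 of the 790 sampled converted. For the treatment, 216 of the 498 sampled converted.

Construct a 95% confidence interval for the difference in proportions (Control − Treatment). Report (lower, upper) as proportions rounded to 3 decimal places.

(-0.001, 0.111)

First, p̂₁ = 386/790 = 0.4886; p̂₂ = 216/498 = 0.4337.
The two standard errors are √(0.4886×0.5114/790) = 0.01778 and √(0.4337×0.5663/498) = 0.02221.
Because the samples are independent, SE_diff = √(0.01778² + 0.02221²) = 0.02845.
Using z* = 1.960 for 95%, ME = 1.960 × 0.02845 = 0.05576.
p̂₁ − p̂₂ = 0.0549; interval 0.0549 ± 0.05576 gives (-0.001, 0.111).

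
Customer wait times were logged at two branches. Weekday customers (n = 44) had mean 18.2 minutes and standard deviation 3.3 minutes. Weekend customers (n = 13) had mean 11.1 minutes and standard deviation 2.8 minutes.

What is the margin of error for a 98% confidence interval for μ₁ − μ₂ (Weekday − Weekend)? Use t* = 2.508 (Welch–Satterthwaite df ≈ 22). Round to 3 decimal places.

2.313

Per-group SEs: s₁/√n₁ = 3.3/√44 = 0.4975, s₂/√n₂ = 2.8/√13 = 0.7766.
Unpooled SE of the difference: √(0.24750625 + 0.60310756) = 0.9223.
Margin of error = t* · SE = 2.508 × 0.9223 = 2.3131.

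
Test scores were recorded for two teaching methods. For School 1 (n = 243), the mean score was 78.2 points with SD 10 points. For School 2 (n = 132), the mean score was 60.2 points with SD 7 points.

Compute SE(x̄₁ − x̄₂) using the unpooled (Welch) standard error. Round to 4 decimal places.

0.8847

Standard errors of each mean: 10/√243 = 0.6415 and 7/√132 = 0.6093.
SE(x̄₁ − x̄₂) = √(0.6415² + 0.6093²) = 0.8847 for independent samples with unequal variances.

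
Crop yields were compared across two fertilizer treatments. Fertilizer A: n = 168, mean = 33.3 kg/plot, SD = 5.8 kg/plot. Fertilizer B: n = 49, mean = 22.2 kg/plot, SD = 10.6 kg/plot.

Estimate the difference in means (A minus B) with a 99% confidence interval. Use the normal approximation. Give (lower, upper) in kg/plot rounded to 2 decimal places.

Standard errors of each mean: 5.8/√168 = 0.4475 and 10.6/√49 = 1.5143.
SE(x̄₁ − x̄₂) = √(0.4475² + 1.5143²) = 1.5790 for independent samples with unequal variances.
With z* = 2.576, the margin is 2.576 × 1.5790 = 4.0675.
x̄₁ − x̄₂ = 33.3 − 22.2 = 11.1000; the interval is 11.1000 ± 4.0675 = (7.03, 15.17).

(7.03, 15.17)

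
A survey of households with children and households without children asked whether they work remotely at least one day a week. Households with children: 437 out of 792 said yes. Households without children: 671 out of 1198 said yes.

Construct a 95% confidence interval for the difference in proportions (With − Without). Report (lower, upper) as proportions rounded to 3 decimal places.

(-0.053, 0.036)

First, p̂₁ = 437/792 = 0.5518; p̂₂ = 671/1198 = 0.5601.
The two standard errors are √(0.5518×0.4482/792) = 0.01767 and √(0.5601×0.4399/1198) = 0.01434.
Because the samples are independent, SE_diff = √(0.01767² + 0.01434²) = 0.02276.
Using z* = 1.960 for 95%, ME = 1.960 × 0.02276 = 0.04461.
p̂₁ − p̂₂ = -0.0083; interval -0.0083 ± 0.04461 gives (-0.053, 0.036).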